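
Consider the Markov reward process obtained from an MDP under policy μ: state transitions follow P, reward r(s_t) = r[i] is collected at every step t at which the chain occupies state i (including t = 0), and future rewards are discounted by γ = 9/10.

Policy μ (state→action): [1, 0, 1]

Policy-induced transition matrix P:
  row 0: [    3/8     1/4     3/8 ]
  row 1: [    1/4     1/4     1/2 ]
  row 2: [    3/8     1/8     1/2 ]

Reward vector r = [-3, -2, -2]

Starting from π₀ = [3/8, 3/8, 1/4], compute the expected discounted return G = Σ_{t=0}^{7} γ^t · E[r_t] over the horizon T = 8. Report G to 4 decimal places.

t=0: π = [0.3750, 0.3750, 0.2500], E[r] = -2.3750, γ^t·E[r] = -2.375000, running G = -2.375000
t=1: π = [0.3281, 0.2188, 0.4531], E[r] = -2.3281, γ^t·E[r] = -2.095313, running G = -4.470313
t=2: π = [0.3477, 0.1934, 0.4590], E[r] = -2.3477, γ^t·E[r] = -1.901602, running G = -6.371914
t=3: π = [0.3508, 0.1926, 0.4565], E[r] = -2.3508, γ^t·E[r] = -1.713755, running G = -8.085669
t=4: π = [0.3509, 0.1929, 0.4561], E[r] = -2.3509, γ^t·E[r] = -1.542440, running G = -9.628109
t=5: π = [0.3509, 0.1930, 0.4561], E[r] = -2.3509, γ^t·E[r] = -1.388173, running G = -11.016282
t=6: π = [0.3509, 0.1930, 0.4561], E[r] = -2.3509, γ^t·E[r] = -1.249353, running G = -12.265635
t=7: π = [0.3509, 0.1930, 0.4561], E[r] = -2.3509, γ^t·E[r] = -1.124417, running G = -13.390052

G = -13.3901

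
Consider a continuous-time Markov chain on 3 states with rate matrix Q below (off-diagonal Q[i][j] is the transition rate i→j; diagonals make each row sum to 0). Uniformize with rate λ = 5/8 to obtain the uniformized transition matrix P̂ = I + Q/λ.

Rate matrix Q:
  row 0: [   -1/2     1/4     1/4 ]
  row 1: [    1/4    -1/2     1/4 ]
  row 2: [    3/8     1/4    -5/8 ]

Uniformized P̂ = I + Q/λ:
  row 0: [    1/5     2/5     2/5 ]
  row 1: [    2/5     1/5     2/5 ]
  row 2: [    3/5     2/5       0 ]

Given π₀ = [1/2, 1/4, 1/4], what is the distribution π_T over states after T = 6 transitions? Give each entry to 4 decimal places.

π = [0.3811, 0.3333, 0.2856]

t=0: π = [0.5000, 0.2500, 0.2500]
t=1: π = [0.3500, 0.3500, 0.3000]
t=2: π = [0.3900, 0.3300, 0.2800]
t=3: π = [0.3780, 0.3340, 0.2880]
t=4: π = [0.3820, 0.3332, 0.2848]
t=5: π = [0.3806, 0.3334, 0.2861]
t=6: π = [0.3811, 0.3333, 0.2856]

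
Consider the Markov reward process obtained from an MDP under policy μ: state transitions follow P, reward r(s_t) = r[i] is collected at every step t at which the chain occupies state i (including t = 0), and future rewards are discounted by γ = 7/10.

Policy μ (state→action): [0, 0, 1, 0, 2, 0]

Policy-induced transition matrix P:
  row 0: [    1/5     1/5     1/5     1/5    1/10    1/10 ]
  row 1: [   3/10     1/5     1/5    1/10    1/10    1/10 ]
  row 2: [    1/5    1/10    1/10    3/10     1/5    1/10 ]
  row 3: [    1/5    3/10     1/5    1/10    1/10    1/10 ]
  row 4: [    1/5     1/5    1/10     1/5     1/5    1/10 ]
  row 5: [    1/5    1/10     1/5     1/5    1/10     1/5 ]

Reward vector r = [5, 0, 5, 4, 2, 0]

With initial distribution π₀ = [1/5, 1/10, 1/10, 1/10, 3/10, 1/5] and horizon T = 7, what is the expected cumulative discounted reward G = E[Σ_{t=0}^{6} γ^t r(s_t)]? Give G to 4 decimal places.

t=0: π = [0.2000, 0.1000, 0.1000, 0.1000, 0.3000, 0.2000], E[r] = 2.5000, γ^t·E[r] = 2.500000, running G = 2.500000
t=1: π = [0.2100, 0.1800, 0.1600, 0.1900, 0.1400, 0.1200], E[r] = 2.8900, γ^t·E[r] = 2.023000, running G = 4.523000
t=2: π = [0.2180, 0.1910, 0.1700, 0.1790, 0.1300, 0.1120], E[r] = 2.9160, γ^t·E[r] = 1.428840, running G = 5.951840
t=3: π = [0.2191, 0.1897, 0.1700, 0.1800, 0.1300, 0.1112], E[r] = 2.9255, γ^t·E[r] = 1.003447, running G = 6.955287
t=4: π = [0.2190, 0.1899, 0.1700, 0.1800, 0.1300, 0.1111], E[r] = 2.9250, γ^t·E[r] = 0.702285, running G = 7.657572
t=5: π = [0.2190, 0.1899, 0.1700, 0.1800, 0.1300, 0.1111], E[r] = 2.9250, γ^t·E[r] = 0.491601, running G = 8.149173
t=6: π = [0.2190, 0.1899, 0.1700, 0.1800, 0.1300, 0.1111], E[r] = 2.9250, γ^t·E[r] = 0.344122, running G = 8.493294

G = 8.4933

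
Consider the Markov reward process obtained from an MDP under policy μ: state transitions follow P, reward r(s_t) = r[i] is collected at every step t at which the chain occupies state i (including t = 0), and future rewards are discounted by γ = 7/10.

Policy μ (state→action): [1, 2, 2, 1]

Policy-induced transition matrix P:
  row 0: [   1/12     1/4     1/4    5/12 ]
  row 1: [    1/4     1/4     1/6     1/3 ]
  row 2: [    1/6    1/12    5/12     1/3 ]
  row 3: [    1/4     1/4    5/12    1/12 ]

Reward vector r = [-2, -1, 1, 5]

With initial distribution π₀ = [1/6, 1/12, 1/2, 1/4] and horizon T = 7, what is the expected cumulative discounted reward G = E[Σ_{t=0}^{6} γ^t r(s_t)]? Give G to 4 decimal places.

G = 3.7973

t=0: π = [0.1667, 0.0833, 0.5000, 0.2500], E[r] = 1.3333, γ^t·E[r] = 1.333333, running G = 1.333333
t=1: π = [0.1806, 0.1667, 0.3681, 0.2847], E[r] = 1.2639, γ^t·E[r] = 0.884722, running G = 2.218056
t=2: π = [0.1892, 0.1887, 0.3449, 0.2772], E[r] = 1.1638, γ^t·E[r] = 0.570249, running G = 2.788304
t=3: π = [0.1897, 0.1925, 0.3380, 0.2798], E[r] = 1.1650, γ^t·E[r] = 0.399604, running G = 3.187909
t=4: π = [0.1902, 0.1937, 0.3369, 0.2792], E[r] = 1.1588, γ^t·E[r] = 0.278222, running G = 3.466130
t=5: π = [0.1902, 0.1938, 0.3365, 0.2794], E[r] = 1.1592, γ^t·E[r] = 0.194825, running G = 3.660955
t=6: π = [0.1903, 0.1939, 0.3365, 0.2793], E[r] = 1.1588, γ^t·E[r] = 0.136330, running G = 3.797285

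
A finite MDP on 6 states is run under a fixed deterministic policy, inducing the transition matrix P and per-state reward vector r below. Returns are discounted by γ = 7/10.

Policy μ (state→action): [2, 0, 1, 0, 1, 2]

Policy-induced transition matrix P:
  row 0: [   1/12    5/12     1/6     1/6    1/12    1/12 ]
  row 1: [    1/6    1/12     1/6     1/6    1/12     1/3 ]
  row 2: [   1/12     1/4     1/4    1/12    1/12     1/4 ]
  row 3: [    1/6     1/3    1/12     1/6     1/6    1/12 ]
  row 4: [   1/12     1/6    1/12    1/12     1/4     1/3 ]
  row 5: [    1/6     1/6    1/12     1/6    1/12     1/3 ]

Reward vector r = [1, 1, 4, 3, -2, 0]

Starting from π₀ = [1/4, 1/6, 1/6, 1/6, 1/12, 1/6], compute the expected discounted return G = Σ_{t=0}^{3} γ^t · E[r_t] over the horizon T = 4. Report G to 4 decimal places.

G = 3.1669

t=0: π = [0.2500, 0.1667, 0.1667, 0.1667, 0.0833, 0.1667], E[r] = 1.4167, γ^t·E[r] = 1.416667, running G = 1.416667
t=1: π = [0.1250, 0.2569, 0.1458, 0.1458, 0.1111, 0.2153], E[r] = 1.1806, γ^t·E[r] = 0.826389, running G = 2.243056
t=2: π = [0.1348, 0.2130, 0.1395, 0.1453, 0.1140, 0.2535], E[r] = 1.1134, γ^t·E[r] = 0.545579, running G = 2.788634
t=3: π = [0.1343, 0.2185, 0.1356, 0.1455, 0.1144, 0.2517], E[r] = 1.1028, γ^t·E[r] = 0.378249, running G = 3.166884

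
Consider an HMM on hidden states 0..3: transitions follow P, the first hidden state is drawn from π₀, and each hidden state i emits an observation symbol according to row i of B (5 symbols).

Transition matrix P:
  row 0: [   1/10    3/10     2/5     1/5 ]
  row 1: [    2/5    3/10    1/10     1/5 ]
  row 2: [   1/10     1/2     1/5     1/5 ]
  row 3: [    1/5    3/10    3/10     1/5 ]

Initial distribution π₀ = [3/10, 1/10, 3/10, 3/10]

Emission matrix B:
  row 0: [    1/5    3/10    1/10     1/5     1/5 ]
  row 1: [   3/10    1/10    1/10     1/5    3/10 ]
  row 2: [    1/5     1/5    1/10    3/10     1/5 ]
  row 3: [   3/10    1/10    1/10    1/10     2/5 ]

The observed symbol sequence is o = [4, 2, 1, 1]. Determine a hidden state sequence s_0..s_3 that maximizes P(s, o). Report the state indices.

path = [3, 1, 0, 2]

t=0: δ = [6.000e-02, 3.000e-02, 6.000e-02, 1.200e-01]  (obs o_0=4)
t=1: δ = [2.400e-03, 3.600e-03, 3.600e-03, 2.400e-03]  ψ = [3, 3, 3, 3]  (obs o_1=2)
t=2: δ = [4.320e-04, 1.800e-04, 1.920e-04, 7.200e-05]  ψ = [1, 2, 0, 1]  (obs o_2=1)
t=3: δ = [2.160e-05, 1.296e-05, 3.456e-05, 8.640e-06]  ψ = [1, 0, 0, 0]  (obs o_3=1)
backtrack: best end state = 2; path = [3, 1, 0, 2]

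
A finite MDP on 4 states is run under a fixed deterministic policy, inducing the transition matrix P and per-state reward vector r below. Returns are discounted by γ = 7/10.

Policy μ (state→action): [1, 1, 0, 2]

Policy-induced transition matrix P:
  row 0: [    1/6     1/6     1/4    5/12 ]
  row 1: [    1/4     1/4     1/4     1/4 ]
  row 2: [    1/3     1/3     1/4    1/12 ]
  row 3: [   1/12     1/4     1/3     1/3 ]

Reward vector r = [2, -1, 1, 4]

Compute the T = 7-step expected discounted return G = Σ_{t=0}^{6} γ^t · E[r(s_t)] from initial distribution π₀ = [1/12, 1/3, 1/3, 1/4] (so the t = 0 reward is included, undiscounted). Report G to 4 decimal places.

G = 4.1544

t=0: π = [0.0833, 0.3333, 0.3333, 0.2500], E[r] = 1.1667, γ^t·E[r] = 1.166667, running G = 1.166667
t=1: π = [0.2292, 0.2708, 0.2708, 0.2292], E[r] = 1.3750, γ^t·E[r] = 0.962500, running G = 2.129167
t=2: π = [0.2153, 0.2535, 0.2691, 0.2622], E[r] = 1.4948, γ^t·E[r] = 0.732448, running G = 2.861615
t=3: π = [0.2108, 0.2545, 0.2718, 0.2629], E[r] = 1.4905, γ^t·E[r] = 0.511225, running G = 3.372839
t=4: π = [0.2113, 0.2551, 0.2719, 0.2617], E[r] = 1.4863, γ^t·E[r] = 0.356859, running G = 3.729698
t=5: π = [0.2114, 0.2551, 0.2718, 0.2617], E[r] = 1.4864, γ^t·E[r] = 0.249826, running G = 3.979525
t=6: π = [0.2114, 0.2550, 0.2718, 0.2617], E[r] = 1.4866, γ^t·E[r] = 0.174895, running G = 4.154420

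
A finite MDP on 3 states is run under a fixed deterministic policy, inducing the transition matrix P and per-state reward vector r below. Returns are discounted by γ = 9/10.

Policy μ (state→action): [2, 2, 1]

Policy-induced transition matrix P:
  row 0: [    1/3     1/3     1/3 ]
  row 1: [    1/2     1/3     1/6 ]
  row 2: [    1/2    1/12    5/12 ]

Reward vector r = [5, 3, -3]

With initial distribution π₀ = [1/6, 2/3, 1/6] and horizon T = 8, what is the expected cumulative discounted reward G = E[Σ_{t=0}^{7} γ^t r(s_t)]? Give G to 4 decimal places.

t=0: π = [0.1667, 0.6667, 0.1667], E[r] = 2.3333, γ^t·E[r] = 2.333333, running G = 2.333333
t=1: π = [0.4722, 0.2917, 0.2361], E[r] = 2.5278, γ^t·E[r] = 2.275000, running G = 4.608333
t=2: π = [0.4213, 0.2743, 0.3044], E[r] = 2.0162, γ^t·E[r] = 1.633125, running G = 6.241458
t=3: π = [0.4298, 0.2572, 0.3130], E[r] = 1.9817, γ^t·E[r] = 1.444641, running G = 7.686099
t=4: π = [0.4284, 0.2551, 0.3165], E[r] = 1.9575, γ^t·E[r] = 1.284304, running G = 8.970402
t=5: π = [0.4286, 0.2542, 0.3172], E[r] = 1.9540, γ^t·E[r] = 1.153833, running G = 10.124236
t=6: π = [0.4286, 0.2540, 0.3174], E[r] = 1.9527, γ^t·E[r] = 1.037761, running G = 11.161997
t=7: π = [0.4286, 0.2540, 0.3174], E[r] = 1.9525, γ^t·E[r] = 0.933864, running G = 12.095861

G = 12.0959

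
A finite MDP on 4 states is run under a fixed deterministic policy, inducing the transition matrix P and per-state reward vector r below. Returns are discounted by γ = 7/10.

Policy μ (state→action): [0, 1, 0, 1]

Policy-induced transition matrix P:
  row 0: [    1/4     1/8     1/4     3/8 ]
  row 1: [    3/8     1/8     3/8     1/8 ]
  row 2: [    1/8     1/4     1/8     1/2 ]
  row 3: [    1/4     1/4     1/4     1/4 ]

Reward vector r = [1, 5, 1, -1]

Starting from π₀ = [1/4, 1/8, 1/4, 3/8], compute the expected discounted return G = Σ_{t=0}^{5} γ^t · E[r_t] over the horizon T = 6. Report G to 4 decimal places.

t=0: π = [0.2500, 0.1250, 0.2500, 0.3750], E[r] = 0.7500, γ^t·E[r] = 0.750000, running G = 0.750000
t=1: π = [0.2344, 0.2031, 0.2344, 0.3281], E[r] = 1.1563, γ^t·E[r] = 0.809375, running G = 1.559375
t=2: π = [0.2461, 0.1953, 0.2461, 0.3125], E[r] = 1.1563, γ^t·E[r] = 0.566563, running G = 2.125938
t=3: π = [0.2437, 0.1948, 0.2437, 0.3179], E[r] = 1.1436, γ^t·E[r] = 0.392239, running G = 2.518177
t=4: π = [0.2439, 0.1952, 0.2439, 0.3170], E[r] = 1.1467, γ^t·E[r] = 0.275330, running G = 2.793506
t=5: π = [0.2439, 0.1951, 0.2439, 0.3171], E[r] = 1.1463, γ^t·E[r] = 0.192664, running G = 2.986170

G = 2.9862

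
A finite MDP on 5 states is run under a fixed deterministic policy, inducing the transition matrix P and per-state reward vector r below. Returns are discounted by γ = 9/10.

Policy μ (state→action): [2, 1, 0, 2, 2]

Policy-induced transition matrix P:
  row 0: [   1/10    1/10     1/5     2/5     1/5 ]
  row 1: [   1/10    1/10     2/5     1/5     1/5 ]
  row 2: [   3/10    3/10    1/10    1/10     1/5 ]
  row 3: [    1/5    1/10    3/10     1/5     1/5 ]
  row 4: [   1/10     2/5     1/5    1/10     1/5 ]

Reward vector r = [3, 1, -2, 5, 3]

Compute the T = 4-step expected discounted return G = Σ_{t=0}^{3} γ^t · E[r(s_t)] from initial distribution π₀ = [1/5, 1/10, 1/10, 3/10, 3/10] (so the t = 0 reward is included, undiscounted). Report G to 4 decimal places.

G = 7.2318

t=0: π = [0.2000, 0.1000, 0.1000, 0.3000, 0.3000], E[r] = 2.9000, γ^t·E[r] = 2.900000, running G = 2.900000
t=1: π = [0.1500, 0.2100, 0.2400, 0.2000, 0.2000], E[r] = 1.7800, γ^t·E[r] = 1.602000, running G = 4.502000
t=2: π = [0.1680, 0.2080, 0.2380, 0.1860, 0.2000], E[r] = 1.7660, γ^t·E[r] = 1.430460, running G = 5.932460
t=3: π = [0.1662, 0.2076, 0.2364, 0.1898, 0.2000], E[r] = 1.7824, γ^t·E[r] = 1.299370, running G = 7.231830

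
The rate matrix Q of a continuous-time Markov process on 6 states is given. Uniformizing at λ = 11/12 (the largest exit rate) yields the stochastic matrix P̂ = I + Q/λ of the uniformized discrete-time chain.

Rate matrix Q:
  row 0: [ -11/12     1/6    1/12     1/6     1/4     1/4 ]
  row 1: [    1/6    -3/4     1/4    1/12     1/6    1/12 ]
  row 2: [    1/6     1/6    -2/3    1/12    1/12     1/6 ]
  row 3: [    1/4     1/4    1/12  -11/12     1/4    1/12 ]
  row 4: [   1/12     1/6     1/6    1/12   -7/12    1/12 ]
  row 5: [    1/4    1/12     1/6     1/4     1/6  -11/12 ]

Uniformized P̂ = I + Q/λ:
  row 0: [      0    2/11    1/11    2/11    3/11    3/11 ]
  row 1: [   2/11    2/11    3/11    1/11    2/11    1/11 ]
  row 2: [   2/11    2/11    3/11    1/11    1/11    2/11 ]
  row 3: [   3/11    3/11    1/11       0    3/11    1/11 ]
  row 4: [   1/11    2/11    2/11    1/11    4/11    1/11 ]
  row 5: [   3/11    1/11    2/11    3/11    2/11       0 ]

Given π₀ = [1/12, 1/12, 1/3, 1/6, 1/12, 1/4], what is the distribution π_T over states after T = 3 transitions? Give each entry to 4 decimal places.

t=0: π = [0.0833, 0.0833, 0.3333, 0.1667, 0.0833, 0.2500]
t=1: π = [0.1970, 0.1742, 0.1970, 0.1288, 0.1894, 0.1136]
t=2: π = [0.1508, 0.1832, 0.1860, 0.1178, 0.2280, 0.1343]
t=3: π = [0.1566, 0.1803, 0.1910, 0.1183, 0.2308, 0.1230]

π = [0.1566, 0.1803, 0.1910, 0.1183, 0.2308, 0.1230]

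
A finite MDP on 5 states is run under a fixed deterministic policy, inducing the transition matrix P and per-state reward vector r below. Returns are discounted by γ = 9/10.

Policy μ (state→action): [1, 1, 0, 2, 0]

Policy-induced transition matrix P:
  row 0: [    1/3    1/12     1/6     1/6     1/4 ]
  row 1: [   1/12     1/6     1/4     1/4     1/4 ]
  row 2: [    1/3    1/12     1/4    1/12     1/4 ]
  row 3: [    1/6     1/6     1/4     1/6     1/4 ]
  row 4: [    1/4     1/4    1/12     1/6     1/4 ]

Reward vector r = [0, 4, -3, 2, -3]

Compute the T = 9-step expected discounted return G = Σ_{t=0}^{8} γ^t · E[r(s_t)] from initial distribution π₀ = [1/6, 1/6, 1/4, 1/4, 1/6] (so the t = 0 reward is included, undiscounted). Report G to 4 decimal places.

G = -2.1270

t=0: π = [0.1667, 0.1667, 0.2500, 0.2500, 0.1667], E[r] = -0.0833, γ^t·E[r] = -0.083333, running G = -0.083333
t=1: π = [0.2361, 0.1458, 0.2083, 0.1597, 0.2500], E[r] = -0.4722, γ^t·E[r] = -0.425000, running G = -0.508333
t=2: π = [0.2494, 0.1505, 0.1887, 0.1615, 0.2500], E[r] = -0.3912, γ^t·E[r] = -0.316875, running G = -0.825208
t=3: π = [0.2480, 0.1510, 0.1875, 0.1635, 0.2500], E[r] = -0.3817, γ^t·E[r] = -0.278262, running G = -1.103470
t=4: π = [0.2475, 0.1512, 0.1877, 0.1636, 0.2500], E[r] = -0.3809, γ^t·E[r] = -0.249935, running G = -1.353405
t=5: π = [0.2474, 0.1512, 0.1877, 0.1636, 0.2500], E[r] = -0.3809, γ^t·E[r] = -0.224933, running G = -1.578337
t=6: π = [0.2474, 0.1512, 0.1877, 0.1636, 0.2500], E[r] = -0.3809, γ^t·E[r] = -0.202444, running G = -1.780781
t=7: π = [0.2474, 0.1512, 0.1877, 0.1636, 0.2500], E[r] = -0.3809, γ^t·E[r] = -0.182200, running G = -1.962981
t=8: π = [0.2474, 0.1512, 0.1877, 0.1636, 0.2500], E[r] = -0.3809, γ^t·E[r] = -0.163980, running G = -2.126962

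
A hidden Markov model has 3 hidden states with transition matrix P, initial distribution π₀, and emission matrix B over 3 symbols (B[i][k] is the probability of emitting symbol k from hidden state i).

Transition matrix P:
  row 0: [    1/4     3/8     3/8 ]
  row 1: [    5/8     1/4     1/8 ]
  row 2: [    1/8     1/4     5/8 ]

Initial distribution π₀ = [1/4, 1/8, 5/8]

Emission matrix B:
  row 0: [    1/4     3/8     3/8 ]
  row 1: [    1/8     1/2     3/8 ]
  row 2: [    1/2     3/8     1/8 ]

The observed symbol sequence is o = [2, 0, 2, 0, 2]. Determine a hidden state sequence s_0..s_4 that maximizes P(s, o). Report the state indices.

path = [2, 2, 2, 2, 1]

t=0: δ = [9.375e-02, 4.688e-02, 7.812e-02]  (obs o_0=2)
t=1: δ = [7.324e-03, 4.395e-03, 2.441e-02]  ψ = [1, 0, 2]  (obs o_1=0)
t=2: δ = [1.144e-03, 2.289e-03, 1.907e-03]  ψ = [2, 2, 2]  (obs o_2=2)
t=3: δ = [3.576e-04, 7.153e-05, 5.960e-04]  ψ = [1, 1, 2]  (obs o_3=0)
t=4: δ = [3.353e-05, 5.588e-05, 4.657e-05]  ψ = [0, 2, 2]  (obs o_4=2)
backtrack: best end state = 1; path = [2, 2, 2, 2, 1]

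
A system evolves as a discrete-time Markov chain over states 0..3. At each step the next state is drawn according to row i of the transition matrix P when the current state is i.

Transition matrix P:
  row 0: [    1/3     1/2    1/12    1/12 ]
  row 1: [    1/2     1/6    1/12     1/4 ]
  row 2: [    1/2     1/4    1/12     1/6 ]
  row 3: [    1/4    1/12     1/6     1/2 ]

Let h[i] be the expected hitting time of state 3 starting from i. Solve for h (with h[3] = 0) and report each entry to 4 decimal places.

h = [6.6590, 5.8266, 6.3121, 0.0000]

First-step conditioning: h[3] = 0; for i ≠ 3, h[i] = 1 + Σ_k P[i][k]·h[k].
  h[0] = 1 + 1/3·h[0] + 1/2·h[1] + 1/12·h[2]
  h[1] = 1 + 1/2·h[0] + 1/6·h[1] + 1/12·h[2]
  h[2] = 1 + 1/2·h[0] + 1/4·h[1] + 1/12·h[2]
Solving the 3×3 linear system over states ≠ 3 gives exactly h = [1152/173, 1008/173, 1092/173, 0] (h[3] = 0 is the target).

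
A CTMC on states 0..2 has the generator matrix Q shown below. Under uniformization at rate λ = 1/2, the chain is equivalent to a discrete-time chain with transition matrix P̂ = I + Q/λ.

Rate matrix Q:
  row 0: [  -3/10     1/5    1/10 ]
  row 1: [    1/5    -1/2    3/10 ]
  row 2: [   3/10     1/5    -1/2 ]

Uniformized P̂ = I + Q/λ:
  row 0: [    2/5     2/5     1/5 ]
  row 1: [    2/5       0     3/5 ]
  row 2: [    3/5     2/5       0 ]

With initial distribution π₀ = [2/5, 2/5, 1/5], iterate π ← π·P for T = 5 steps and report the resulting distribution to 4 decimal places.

π = [0.4513, 0.2845, 0.2642]

t=0: π = [0.4000, 0.4000, 0.2000]
t=1: π = [0.4400, 0.2400, 0.3200]
t=2: π = [0.4640, 0.3040, 0.2320]
t=3: π = [0.4464, 0.2784, 0.2752]
t=4: π = [0.4550, 0.2886, 0.2563]
t=5: π = [0.4513, 0.2845, 0.2642]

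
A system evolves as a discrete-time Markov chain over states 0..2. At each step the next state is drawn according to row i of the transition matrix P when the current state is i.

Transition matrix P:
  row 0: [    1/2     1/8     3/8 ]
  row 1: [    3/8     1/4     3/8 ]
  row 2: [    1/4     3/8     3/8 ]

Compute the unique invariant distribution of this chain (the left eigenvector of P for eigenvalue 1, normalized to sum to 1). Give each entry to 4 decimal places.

Balance equations π_j = Σ_i π_i·P[i][j]:
  π_0 = 1/2·π_0 + 3/8·π_1 + 1/4·π_2
  π_1 = 1/8·π_0 + 1/4·π_1 + 3/8·π_2
  normalize: π_0 + π_1 + π_2 = 1
Solving the linear system gives exactly π = [3/8, 1/4, 3/8].

π = [0.3750, 0.2500, 0.3750]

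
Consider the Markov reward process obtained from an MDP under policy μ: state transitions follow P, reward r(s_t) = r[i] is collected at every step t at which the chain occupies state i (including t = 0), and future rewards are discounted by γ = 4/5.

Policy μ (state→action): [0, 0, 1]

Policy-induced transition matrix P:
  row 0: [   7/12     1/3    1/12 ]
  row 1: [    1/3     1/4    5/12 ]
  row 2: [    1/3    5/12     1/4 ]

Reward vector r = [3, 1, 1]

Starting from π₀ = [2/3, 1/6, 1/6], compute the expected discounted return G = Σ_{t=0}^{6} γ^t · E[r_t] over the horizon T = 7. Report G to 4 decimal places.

t=0: π = [0.6667, 0.1667, 0.1667], E[r] = 2.3333, γ^t·E[r] = 2.333333, running G = 2.333333
t=1: π = [0.5000, 0.3333, 0.1667], E[r] = 2.0000, γ^t·E[r] = 1.600000, running G = 3.933333
t=2: π = [0.4583, 0.3194, 0.2222], E[r] = 1.9167, γ^t·E[r] = 1.226667, running G = 5.160000
t=3: π = [0.4479, 0.3252, 0.2269], E[r] = 1.8958, γ^t·E[r] = 0.970667, running G = 6.130667
t=4: π = [0.4453, 0.3251, 0.2296], E[r] = 1.8906, γ^t·E[r] = 0.774400, running G = 6.905067
t=5: π = [0.4447, 0.3254, 0.2300], E[r] = 1.8893, γ^t·E[r] = 0.619093, running G = 7.524160
t=6: π = [0.4445, 0.3254, 0.2301], E[r] = 1.8890, γ^t·E[r] = 0.495189, running G = 8.019349

G = 8.0193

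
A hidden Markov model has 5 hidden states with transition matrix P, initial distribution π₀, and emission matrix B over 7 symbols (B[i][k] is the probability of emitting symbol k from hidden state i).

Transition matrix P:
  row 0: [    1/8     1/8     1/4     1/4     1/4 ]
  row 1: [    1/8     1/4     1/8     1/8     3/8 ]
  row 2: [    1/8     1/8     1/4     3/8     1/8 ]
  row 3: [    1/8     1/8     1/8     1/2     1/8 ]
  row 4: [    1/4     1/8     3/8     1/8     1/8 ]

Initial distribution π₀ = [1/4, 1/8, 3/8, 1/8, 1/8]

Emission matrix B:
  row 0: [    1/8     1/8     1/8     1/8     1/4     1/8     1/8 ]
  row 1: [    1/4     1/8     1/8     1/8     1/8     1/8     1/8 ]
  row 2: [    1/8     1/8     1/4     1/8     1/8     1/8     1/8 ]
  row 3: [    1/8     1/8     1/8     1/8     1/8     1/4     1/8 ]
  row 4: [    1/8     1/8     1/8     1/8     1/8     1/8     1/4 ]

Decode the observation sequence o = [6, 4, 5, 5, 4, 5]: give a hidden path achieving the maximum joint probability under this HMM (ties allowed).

t=0: δ = [3.125e-02, 1.562e-02, 4.688e-02, 1.562e-02, 3.125e-02]  (obs o_0=6)
t=1: δ = [1.953e-03, 7.324e-04, 1.465e-03, 2.197e-03, 9.766e-04]  ψ = [4, 2, 2, 2, 0]  (obs o_1=4)
t=2: δ = [3.433e-05, 3.433e-05, 6.104e-05, 2.747e-04, 6.104e-05]  ψ = [3, 3, 0, 3, 0]  (obs o_2=5)
t=3: δ = [4.292e-06, 4.292e-06, 4.292e-06, 3.433e-05, 4.292e-06]  ψ = [3, 3, 3, 3, 3]  (obs o_3=5)
t=4: δ = [1.073e-06, 5.364e-07, 5.364e-07, 2.146e-06, 5.364e-07]  ψ = [3, 3, 3, 3, 3]  (obs o_4=4)
t=5: δ = [3.353e-08, 3.353e-08, 3.353e-08, 2.682e-07, 3.353e-08]  ψ = [3, 3, 0, 3, 0]  (obs o_5=5)
backtrack: best end state = 3; path = [2, 3, 3, 3, 3, 3]

path = [2, 3, 3, 3, 3, 3]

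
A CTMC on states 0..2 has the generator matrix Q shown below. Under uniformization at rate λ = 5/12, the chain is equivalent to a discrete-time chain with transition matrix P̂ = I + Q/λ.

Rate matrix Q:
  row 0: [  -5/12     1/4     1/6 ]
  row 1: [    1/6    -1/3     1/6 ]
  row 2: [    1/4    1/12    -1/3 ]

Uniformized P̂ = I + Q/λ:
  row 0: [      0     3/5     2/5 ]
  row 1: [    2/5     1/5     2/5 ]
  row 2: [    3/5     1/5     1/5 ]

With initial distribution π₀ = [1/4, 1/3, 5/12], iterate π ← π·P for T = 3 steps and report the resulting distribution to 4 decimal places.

t=0: π = [0.2500, 0.3333, 0.4167]
t=1: π = [0.3833, 0.3000, 0.3167]
t=2: π = [0.3100, 0.3533, 0.3367]
t=3: π = [0.3433, 0.3240, 0.3327]

π = [0.3433, 0.3240, 0.3327]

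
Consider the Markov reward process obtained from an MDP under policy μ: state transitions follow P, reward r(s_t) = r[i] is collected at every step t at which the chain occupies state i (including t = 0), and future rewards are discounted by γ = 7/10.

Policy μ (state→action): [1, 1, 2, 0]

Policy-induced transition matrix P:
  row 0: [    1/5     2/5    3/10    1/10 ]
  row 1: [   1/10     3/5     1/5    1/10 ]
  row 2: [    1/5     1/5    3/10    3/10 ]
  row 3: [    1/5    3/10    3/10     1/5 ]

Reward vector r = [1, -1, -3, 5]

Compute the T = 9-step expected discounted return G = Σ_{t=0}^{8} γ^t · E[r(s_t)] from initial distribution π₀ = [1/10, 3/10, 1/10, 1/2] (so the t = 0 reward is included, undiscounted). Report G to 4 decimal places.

t=0: π = [0.1000, 0.3000, 0.1000, 0.5000], E[r] = 2.0000, γ^t·E[r] = 2.000000, running G = 2.000000
t=1: π = [0.1700, 0.3900, 0.2700, 0.1700], E[r] = -0.1800, γ^t·E[r] = -0.126000, running G = 1.874000
t=2: π = [0.1610, 0.4070, 0.2610, 0.1710], E[r] = -0.1740, γ^t·E[r] = -0.085260, running G = 1.788740
t=3: π = [0.1593, 0.4121, 0.2593, 0.1693], E[r] = -0.1842, γ^t·E[r] = -0.063181, running G = 1.725559
t=4: π = [0.1588, 0.4136, 0.2588, 0.1688], E[r] = -0.1873, γ^t·E[r] = -0.044961, running G = 1.680598
t=5: π = [0.1586, 0.4141, 0.2586, 0.1686], E[r] = -0.1882, γ^t·E[r] = -0.031627, running G = 1.648971
t=6: π = [0.1586, 0.4142, 0.2586, 0.1686], E[r] = -0.1885, γ^t·E[r] = -0.022171, running G = 1.626800
t=7: π = [0.1586, 0.4143, 0.2586, 0.1686], E[r] = -0.1885, γ^t·E[r] = -0.015527, running G = 1.611273
t=8: π = [0.1586, 0.4143, 0.2586, 0.1686], E[r] = -0.1886, γ^t·E[r] = -0.010870, running G = 1.600403

G = 1.6004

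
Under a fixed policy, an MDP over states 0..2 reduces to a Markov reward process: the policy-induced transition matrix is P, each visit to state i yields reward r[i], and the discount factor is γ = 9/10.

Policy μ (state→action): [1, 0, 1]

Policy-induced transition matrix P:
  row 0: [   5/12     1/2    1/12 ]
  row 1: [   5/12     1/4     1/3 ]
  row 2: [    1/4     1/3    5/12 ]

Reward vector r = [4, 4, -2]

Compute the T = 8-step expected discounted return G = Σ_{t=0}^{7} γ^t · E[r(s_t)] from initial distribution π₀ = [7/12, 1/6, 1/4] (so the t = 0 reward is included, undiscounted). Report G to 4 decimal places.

G = 14.2302

t=0: π = [0.5833, 0.1667, 0.2500], E[r] = 2.5000, γ^t·E[r] = 2.500000, running G = 2.500000
t=1: π = [0.3750, 0.4167, 0.2083], E[r] = 2.7500, γ^t·E[r] = 2.475000, running G = 4.975000
t=2: π = [0.3819, 0.3611, 0.2569], E[r] = 2.4583, γ^t·E[r] = 1.991250, running G = 6.966250
t=3: π = [0.3738, 0.3669, 0.2593], E[r] = 2.4444, γ^t·E[r] = 1.782000, running G = 8.748250
t=4: π = [0.3735, 0.3651, 0.2615], E[r] = 2.4311, γ^t·E[r] = 1.595067, running G = 10.343317
t=5: π = [0.3731, 0.3652, 0.2618], E[r] = 2.4294, γ^t·E[r] = 1.434564, running G = 11.777881
t=6: π = [0.3730, 0.3651, 0.2619], E[r] = 2.4288, γ^t·E[r] = 1.290738, running G = 13.068619
t=7: π = [0.3730, 0.3651, 0.2619], E[r] = 2.4286, γ^t·E[r] = 1.161603, running G = 14.230222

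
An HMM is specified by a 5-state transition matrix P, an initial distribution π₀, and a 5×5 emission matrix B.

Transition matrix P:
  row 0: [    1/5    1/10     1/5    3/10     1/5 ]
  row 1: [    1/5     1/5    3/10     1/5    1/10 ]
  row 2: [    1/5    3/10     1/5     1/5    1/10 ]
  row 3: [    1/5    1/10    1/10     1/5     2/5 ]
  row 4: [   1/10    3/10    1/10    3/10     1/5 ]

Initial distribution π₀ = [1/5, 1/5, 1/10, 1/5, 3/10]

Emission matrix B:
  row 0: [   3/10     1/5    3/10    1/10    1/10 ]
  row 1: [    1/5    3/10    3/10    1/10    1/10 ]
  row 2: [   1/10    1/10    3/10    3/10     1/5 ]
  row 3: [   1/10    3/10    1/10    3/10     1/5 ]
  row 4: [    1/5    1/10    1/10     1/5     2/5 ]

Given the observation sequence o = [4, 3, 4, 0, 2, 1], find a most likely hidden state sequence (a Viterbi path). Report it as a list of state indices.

path = [4, 3, 4, 1, 2, 1]

t=0: δ = [2.000e-02, 2.000e-02, 2.000e-02, 4.000e-02, 1.200e-01]  (obs o_0=4)
t=1: δ = [1.200e-03, 3.600e-03, 3.600e-03, 1.080e-02, 4.800e-03]  ψ = [4, 4, 4, 4, 4]  (obs o_1=3)
t=2: δ = [2.160e-04, 1.440e-04, 2.160e-04, 4.320e-04, 1.728e-03]  ψ = [3, 4, 1, 3, 3]  (obs o_2=4)
t=3: δ = [5.184e-05, 1.037e-04, 1.728e-05, 5.184e-05, 6.912e-05]  ψ = [4, 4, 4, 4, 4]  (obs o_3=0)
t=4: δ = [6.221e-06, 6.221e-06, 9.331e-06, 2.074e-06, 2.074e-06]  ψ = [1, 1, 1, 1, 3]  (obs o_4=2)
t=5: δ = [3.732e-07, 8.398e-07, 1.866e-07, 5.599e-07, 1.244e-07]  ψ = [2, 2, 1, 0, 0]  (obs o_5=1)
backtrack: best end state = 1; path = [4, 3, 4, 1, 2, 1]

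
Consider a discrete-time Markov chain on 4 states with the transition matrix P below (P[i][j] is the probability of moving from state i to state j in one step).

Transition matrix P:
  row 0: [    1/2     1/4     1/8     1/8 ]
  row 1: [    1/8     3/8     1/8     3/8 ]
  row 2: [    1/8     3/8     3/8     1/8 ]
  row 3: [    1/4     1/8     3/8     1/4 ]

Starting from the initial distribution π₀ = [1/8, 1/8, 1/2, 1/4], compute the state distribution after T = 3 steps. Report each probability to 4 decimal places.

t=0: π = [0.1250, 0.1250, 0.5000, 0.2500]
t=1: π = [0.2031, 0.2969, 0.3125, 0.1875]
t=2: π = [0.2246, 0.3027, 0.2500, 0.2227]
t=3: π = [0.2371, 0.2913, 0.2432, 0.2285]

π = [0.2371, 0.2913, 0.2432, 0.2285]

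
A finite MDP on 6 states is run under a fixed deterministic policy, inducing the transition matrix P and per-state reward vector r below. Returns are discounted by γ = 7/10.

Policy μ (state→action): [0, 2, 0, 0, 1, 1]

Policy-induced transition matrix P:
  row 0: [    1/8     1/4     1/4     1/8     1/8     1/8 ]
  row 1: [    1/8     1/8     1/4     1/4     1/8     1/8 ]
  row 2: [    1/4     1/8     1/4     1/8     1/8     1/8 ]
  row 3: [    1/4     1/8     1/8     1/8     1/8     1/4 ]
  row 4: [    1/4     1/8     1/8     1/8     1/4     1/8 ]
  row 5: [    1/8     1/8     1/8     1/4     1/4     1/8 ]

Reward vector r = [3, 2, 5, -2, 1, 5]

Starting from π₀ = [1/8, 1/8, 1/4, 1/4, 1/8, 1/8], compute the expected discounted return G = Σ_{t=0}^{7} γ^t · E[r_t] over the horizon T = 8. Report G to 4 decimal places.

t=0: π = [0.1250, 0.1250, 0.2500, 0.2500, 0.1250, 0.1250], E[r] = 2.1250, γ^t·E[r] = 2.125000, running G = 2.125000
t=1: π = [0.2031, 0.1406, 0.1875, 0.1563, 0.1563, 0.1563], E[r] = 2.4531, γ^t·E[r] = 1.717188, running G = 3.842188
t=2: π = [0.1875, 0.1504, 0.1914, 0.1621, 0.1641, 0.1445], E[r] = 2.3828, γ^t·E[r] = 1.167578, running G = 5.009766
t=3: π = [0.1897, 0.1484, 0.1912, 0.1619, 0.1636, 0.1453], E[r] = 2.3879, γ^t·E[r] = 0.819063, running G = 5.828829
t=4: π = [0.1896, 0.1487, 0.1912, 0.1617, 0.1636, 0.1452], E[r] = 2.3883, γ^t·E[r] = 0.573432, running G = 6.402261
t=5: π = [0.1896, 0.1487, 0.1912, 0.1617, 0.1636, 0.1452], E[r] = 2.3882, γ^t·E[r] = 0.401379, running G = 6.803640
t=6: π = [0.1896, 0.1487, 0.1912, 0.1617, 0.1636, 0.1452], E[r] = 2.3882, γ^t·E[r] = 0.280969, running G = 7.084610
t=7: π = [0.1896, 0.1487, 0.1912, 0.1617, 0.1636, 0.1452], E[r] = 2.3882, γ^t·E[r] = 0.196678, running G = 7.281288

G = 7.2813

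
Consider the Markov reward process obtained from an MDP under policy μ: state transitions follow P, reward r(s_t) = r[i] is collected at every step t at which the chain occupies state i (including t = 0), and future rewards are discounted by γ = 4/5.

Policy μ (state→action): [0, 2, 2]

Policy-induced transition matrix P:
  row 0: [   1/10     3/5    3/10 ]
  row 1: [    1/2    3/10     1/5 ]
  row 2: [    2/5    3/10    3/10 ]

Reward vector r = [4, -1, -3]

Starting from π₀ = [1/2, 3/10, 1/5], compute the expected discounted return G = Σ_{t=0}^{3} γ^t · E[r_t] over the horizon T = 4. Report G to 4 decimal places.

t=0: π = [0.5000, 0.3000, 0.2000], E[r] = 1.1000, γ^t·E[r] = 1.100000, running G = 1.100000
t=1: π = [0.2800, 0.4500, 0.2700], E[r] = -0.1400, γ^t·E[r] = -0.112000, running G = 0.988000
t=2: π = [0.3610, 0.3840, 0.2550], E[r] = 0.2950, γ^t·E[r] = 0.188800, running G = 1.176800
t=3: π = [0.3301, 0.4083, 0.2616], E[r] = 0.1273, γ^t·E[r] = 0.065178, running G = 1.241978

G = 1.2420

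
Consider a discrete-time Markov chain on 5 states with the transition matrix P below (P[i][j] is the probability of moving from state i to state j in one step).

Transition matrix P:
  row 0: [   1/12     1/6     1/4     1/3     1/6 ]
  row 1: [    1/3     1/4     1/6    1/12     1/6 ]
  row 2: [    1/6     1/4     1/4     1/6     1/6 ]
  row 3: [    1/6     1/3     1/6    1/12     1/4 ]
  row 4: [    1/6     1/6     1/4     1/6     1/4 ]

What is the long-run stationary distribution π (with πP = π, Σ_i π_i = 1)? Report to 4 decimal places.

π = [0.1895, 0.2316, 0.2169, 0.1652, 0.1968]

Balance equations π_j = Σ_i π_i·P[i][j]:
  π_0 = 1/12·π_0 + 1/3·π_1 + 1/6·π_2 + 1/6·π_3 + 1/6·π_4
  π_1 = 1/6·π_0 + 1/4·π_1 + 1/4·π_2 + 1/3·π_3 + 1/6·π_4
  π_2 = 1/4·π_0 + 1/6·π_1 + 1/4·π_2 + 1/6·π_3 + 1/4·π_4
  π_3 = 1/3·π_0 + 1/12·π_1 + 1/6·π_2 + 1/12·π_3 + 1/6·π_4
  normalize: π_0 + π_1 + π_2 + π_3 + π_4 = 1
Solving the linear system gives exactly π = [2149/11342, 5253/22684, 4921/22684, 3747/22684, 4465/22684].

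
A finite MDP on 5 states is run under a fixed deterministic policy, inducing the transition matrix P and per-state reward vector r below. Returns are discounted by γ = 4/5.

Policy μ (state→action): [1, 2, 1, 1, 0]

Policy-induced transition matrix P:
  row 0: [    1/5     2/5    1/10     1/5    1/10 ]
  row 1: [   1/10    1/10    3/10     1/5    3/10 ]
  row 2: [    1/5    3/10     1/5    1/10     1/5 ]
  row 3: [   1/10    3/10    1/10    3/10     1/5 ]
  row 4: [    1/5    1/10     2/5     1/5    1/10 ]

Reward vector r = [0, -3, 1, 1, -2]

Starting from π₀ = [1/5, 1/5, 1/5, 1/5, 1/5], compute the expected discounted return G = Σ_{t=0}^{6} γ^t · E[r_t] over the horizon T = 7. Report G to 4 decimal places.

t=0: π = [0.2000, 0.2000, 0.2000, 0.2000, 0.2000], E[r] = -0.6000, γ^t·E[r] = -0.600000, running G = -0.600000
t=1: π = [0.1600, 0.2400, 0.2200, 0.2000, 0.1800], E[r] = -0.6600, γ^t·E[r] = -0.528000, running G = -1.128000
t=2: π = [0.1560, 0.2320, 0.2240, 0.1980, 0.1900], E[r] = -0.6540, γ^t·E[r] = -0.418560, running G = -1.546560
t=3: π = [0.1570, 0.2312, 0.2258, 0.1974, 0.1886], E[r] = -0.6476, γ^t·E[r] = -0.331571, running G = -1.878131
t=4: π = [0.1571, 0.2317, 0.2254, 0.1972, 0.1886], E[r] = -0.6498, γ^t·E[r] = -0.266150, running G = -2.144281
t=5: π = [0.1571, 0.2317, 0.2255, 0.1972, 0.1886], E[r] = -0.6495, γ^t·E[r] = -0.212841, running G = -2.357122
t=6: π = [0.1571, 0.2317, 0.2255, 0.1972, 0.1886], E[r] = -0.6495, γ^t·E[r] = -0.170272, running G = -2.527394

G = -2.5274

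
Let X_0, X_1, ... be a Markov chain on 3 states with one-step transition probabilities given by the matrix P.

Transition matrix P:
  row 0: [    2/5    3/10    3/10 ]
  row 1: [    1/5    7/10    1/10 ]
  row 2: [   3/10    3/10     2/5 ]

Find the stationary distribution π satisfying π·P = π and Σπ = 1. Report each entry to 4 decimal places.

Balance equations π_j = Σ_i π_i·P[i][j]:
  π_0 = 2/5·π_0 + 1/5·π_1 + 3/10·π_2
  π_1 = 3/10·π_0 + 7/10·π_1 + 3/10·π_2
  normalize: π_0 + π_1 + π_2 = 1
Solving the linear system gives exactly π = [5/18, 1/2, 2/9].

π = [0.2778, 0.5000, 0.2222]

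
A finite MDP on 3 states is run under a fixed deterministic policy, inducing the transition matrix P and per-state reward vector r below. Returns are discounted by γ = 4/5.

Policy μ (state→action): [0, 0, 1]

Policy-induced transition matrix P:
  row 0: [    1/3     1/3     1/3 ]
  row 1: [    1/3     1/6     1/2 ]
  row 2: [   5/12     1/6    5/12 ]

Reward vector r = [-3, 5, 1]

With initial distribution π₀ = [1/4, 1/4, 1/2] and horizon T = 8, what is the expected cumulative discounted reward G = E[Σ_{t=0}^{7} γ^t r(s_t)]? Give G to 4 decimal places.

t=0: π = [0.2500, 0.2500, 0.5000], E[r] = 1.0000, γ^t·E[r] = 1.000000, running G = 1.000000
t=1: π = [0.3750, 0.2083, 0.4167], E[r] = 0.3333, γ^t·E[r] = 0.266667, running G = 1.266667
t=2: π = [0.3681, 0.2292, 0.4028], E[r] = 0.4444, γ^t·E[r] = 0.284444, running G = 1.551111
t=3: π = [0.3669, 0.2280, 0.4051], E[r] = 0.4444, γ^t·E[r] = 0.227556, running G = 1.778667
t=4: π = [0.3671, 0.2278, 0.4051], E[r] = 0.4429, γ^t·E[r] = 0.181412, running G = 1.960079
t=5: π = [0.3671, 0.2278, 0.4051], E[r] = 0.4430, γ^t·E[r] = 0.145172, running G = 2.105251
t=6: π = [0.3671, 0.2278, 0.4051], E[r] = 0.4430, γ^t·E[r] = 0.116140, running G = 2.221391
t=7: π = [0.3671, 0.2278, 0.4051], E[r] = 0.4430, γ^t·E[r] = 0.092912, running G = 2.314303

G = 2.3143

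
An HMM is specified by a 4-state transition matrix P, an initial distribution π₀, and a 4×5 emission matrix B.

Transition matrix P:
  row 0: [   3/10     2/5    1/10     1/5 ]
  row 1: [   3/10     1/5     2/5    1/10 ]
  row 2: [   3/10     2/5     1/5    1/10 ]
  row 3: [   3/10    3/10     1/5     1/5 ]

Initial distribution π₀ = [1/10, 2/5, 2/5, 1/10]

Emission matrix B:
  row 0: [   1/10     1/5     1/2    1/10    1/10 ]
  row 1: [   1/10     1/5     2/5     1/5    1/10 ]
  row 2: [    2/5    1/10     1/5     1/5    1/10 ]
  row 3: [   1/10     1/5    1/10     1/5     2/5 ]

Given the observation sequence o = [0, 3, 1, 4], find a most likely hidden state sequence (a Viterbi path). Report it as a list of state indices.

path = [2, 1, 0, 3]

t=0: δ = [1.000e-02, 4.000e-02, 1.600e-01, 1.000e-02]  (obs o_0=0)
t=1: δ = [4.800e-03, 1.280e-02, 6.400e-03, 3.200e-03]  ψ = [2, 2, 2, 2]  (obs o_1=3)
t=2: δ = [7.680e-04, 5.120e-04, 5.120e-04, 2.560e-04]  ψ = [1, 1, 1, 1]  (obs o_2=1)
t=3: δ = [2.304e-05, 3.072e-05, 2.048e-05, 6.144e-05]  ψ = [0, 0, 1, 0]  (obs o_3=4)
backtrack: best end state = 3; path = [2, 1, 0, 3]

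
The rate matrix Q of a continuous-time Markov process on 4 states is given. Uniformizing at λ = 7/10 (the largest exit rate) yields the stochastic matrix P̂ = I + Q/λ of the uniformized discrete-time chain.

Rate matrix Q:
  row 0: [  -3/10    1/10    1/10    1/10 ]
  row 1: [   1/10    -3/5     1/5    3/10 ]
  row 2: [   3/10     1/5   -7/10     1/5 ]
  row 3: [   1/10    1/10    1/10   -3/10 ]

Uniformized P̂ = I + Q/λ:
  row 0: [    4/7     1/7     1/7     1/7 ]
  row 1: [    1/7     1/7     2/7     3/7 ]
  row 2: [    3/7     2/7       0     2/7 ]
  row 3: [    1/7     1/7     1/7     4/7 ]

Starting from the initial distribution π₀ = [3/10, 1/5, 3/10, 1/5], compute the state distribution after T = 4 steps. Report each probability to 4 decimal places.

t=0: π = [0.3000, 0.2000, 0.3000, 0.2000]
t=1: π = [0.3571, 0.1857, 0.1286, 0.3286]
t=2: π = [0.3327, 0.1612, 0.1510, 0.3551]
t=3: π = [0.3286, 0.1644, 0.1443, 0.3627]
t=4: π = [0.3249, 0.1635, 0.1457, 0.3659]

π = [0.3249, 0.1635, 0.1457, 0.3659]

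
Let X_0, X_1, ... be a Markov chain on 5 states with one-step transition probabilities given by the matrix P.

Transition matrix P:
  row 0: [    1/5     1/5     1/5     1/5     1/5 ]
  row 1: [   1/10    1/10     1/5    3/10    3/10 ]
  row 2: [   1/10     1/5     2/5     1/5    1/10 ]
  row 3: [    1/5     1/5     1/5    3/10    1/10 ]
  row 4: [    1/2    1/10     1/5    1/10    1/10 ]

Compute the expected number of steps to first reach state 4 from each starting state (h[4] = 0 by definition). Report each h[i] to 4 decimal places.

h = [5.9193, 5.4410, 6.6592, 6.5770, 0.0000]

First-step conditioning: h[4] = 0; for i ≠ 4, h[i] = 1 + Σ_k P[i][k]·h[k].
  h[0] = 1 + 1/5·h[0] + 1/5·h[1] + 1/5·h[2] + 1/5·h[3]
  h[1] = 1 + 1/10·h[0] + 1/10·h[1] + 1/5·h[2] + 3/10·h[3]
  h[2] = 1 + 1/10·h[0] + 1/5·h[1] + 2/5·h[2] + 1/5·h[3]
  h[3] = 1 + 1/5·h[0] + 1/5·h[1] + 1/5·h[2] + 3/10·h[3]
Solving the 4×4 linear system over states ≠ 4 gives exactly h = [1320/223, 3640/669, 1485/223, 4400/669, 0] (h[4] = 0 is the target).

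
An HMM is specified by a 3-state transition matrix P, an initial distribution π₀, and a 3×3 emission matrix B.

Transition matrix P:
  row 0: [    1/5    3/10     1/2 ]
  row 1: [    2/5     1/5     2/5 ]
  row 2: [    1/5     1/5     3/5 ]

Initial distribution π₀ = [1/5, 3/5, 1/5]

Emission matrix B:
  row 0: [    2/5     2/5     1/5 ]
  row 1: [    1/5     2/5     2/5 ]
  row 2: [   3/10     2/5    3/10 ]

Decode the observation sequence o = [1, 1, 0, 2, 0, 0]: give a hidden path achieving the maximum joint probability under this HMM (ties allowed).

t=0: δ = [8.000e-02, 2.400e-01, 8.000e-02]  (obs o_0=1)
t=1: δ = [3.840e-02, 1.920e-02, 3.840e-02]  ψ = [1, 1, 1]  (obs o_1=1)
t=2: δ = [3.072e-03, 2.304e-03, 6.912e-03]  ψ = [0, 0, 2]  (obs o_2=0)
t=3: δ = [2.765e-04, 5.530e-04, 1.244e-03]  ψ = [2, 2, 2]  (obs o_3=2)
t=4: δ = [9.953e-05, 4.977e-05, 2.239e-04]  ψ = [2, 2, 2]  (obs o_4=0)
t=5: δ = [1.792e-05, 8.958e-06, 4.031e-05]  ψ = [2, 2, 2]  (obs o_5=0)
backtrack: best end state = 2; path = [1, 2, 2, 2, 2, 2]

path = [1, 2, 2, 2, 2, 2]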